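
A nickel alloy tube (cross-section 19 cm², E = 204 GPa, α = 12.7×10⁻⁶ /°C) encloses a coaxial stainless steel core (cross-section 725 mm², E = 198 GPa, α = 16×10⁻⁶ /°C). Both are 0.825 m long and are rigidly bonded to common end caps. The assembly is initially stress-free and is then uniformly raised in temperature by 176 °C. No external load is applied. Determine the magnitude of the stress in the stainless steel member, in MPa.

σ ≈ 83.9 MPa (compressive)

The stainless steel has the larger α, so on heating it would change length more than the nickel alloy if both were free. The rigid plates force a common final length, so the stainless steel is put into compression and the nickel alloy into tension, with equal and opposite forces P (no external load).
Setting the final lengths equal and cancelling L: (α₁ − α₂)ΔT = P/(A₁E₁) + P/(A₂E₂).
|α₁ − α₂|·ΔT = 3.3×10⁻⁶ × 176 = 0.0005808.
1/(A₁E₁) + 1/(A₂E₂) = 1/(1900×204×10³) + 1/(725×198×10³) = 9.546×10⁻⁹ N⁻¹.
P = 0.0005808 / 9.546×10⁻⁹ = 60840 N = 60.84 kN.
σ_{stainless steel} = P/A₂ = 60840/725 = 83.92 MPa, compressive.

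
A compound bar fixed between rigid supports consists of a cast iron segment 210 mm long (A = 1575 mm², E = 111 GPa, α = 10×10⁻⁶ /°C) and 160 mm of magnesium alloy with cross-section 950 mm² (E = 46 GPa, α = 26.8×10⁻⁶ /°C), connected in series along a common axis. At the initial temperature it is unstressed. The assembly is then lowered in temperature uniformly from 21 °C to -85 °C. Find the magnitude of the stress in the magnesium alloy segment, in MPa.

Free thermal contraction of the whole bar: Σ αᵢΔT Lᵢ = 10×10⁻⁶×106×210 + 26.8×10⁻⁶×106×160 = 0.6771 mm.
The rigid supports impose zero overall length change; the single axial force P common to all segments must satisfy P Σ Lᵢ/(AᵢEᵢ) = δ_free.
Σ Lᵢ/(AᵢEᵢ) = 210/(1575×111×10³) + 160/(950×46×10³) = 4.863×10⁻⁶ mm/N.
P = 0.6771 / 4.863×10⁻⁶ = 139300 N = 139.3 kN, tensile.
σ_{magnesium alloy} = P / A = 139300 / 950 = 146.6 MPa.

σ ≈ 147 MPa (tensile)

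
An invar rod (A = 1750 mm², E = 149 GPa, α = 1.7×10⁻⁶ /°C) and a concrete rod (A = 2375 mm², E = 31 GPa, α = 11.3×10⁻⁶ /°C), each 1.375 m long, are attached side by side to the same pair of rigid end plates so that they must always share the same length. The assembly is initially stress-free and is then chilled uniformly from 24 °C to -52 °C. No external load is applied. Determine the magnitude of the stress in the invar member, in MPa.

σ ≈ 23.9 MPa (compressive)

Equilibrium of a rigid end plate with no external load gives equal and opposite internal forces ±P in the two members. Since α_{concrete} > α_{invar}, cooling drives the concrete into tension and the invar into compression.
Compatibility of the two members (thermal + elastic change equal): (α₁ − α₂)ΔT = P·[1/(A₁E₁) + 1/(A₂E₂)].
|α₁ − α₂|·ΔT = 9.6×10⁻⁶ × 76 = 0.0007296.
1/(A₁E₁) + 1/(A₂E₂) = 1/(1750×149×10³) + 1/(2375×31×10³) = 1.742×10⁻⁸ N⁻¹.
So P = 0.0007296 / 1.742×10⁻⁸ = 41.89 kN.
σ_{invar} = P/A₁ = 41890/1750 = 23.94 MPa, compressive.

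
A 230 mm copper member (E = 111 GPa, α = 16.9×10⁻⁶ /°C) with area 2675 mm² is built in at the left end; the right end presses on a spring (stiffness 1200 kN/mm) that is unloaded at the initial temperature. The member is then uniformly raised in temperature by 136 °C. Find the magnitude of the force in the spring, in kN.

P ≈ 329 kN

Free thermal expansion: δ_free = αΔT L = 16.9×10⁻⁶ × 136 × 230 = 0.5286 mm.
With a force P in the spring, the elastic change of the member is PL/(AE) and that of the spring is P/k; compatibility requires their sum to equal δ_free.
So P = δ_free / [L/(AE) + 1/k] = 0.5286 / [ 230/(2675×111×10³) + 1/(1200×10³) ].
P = 0.5286 / 1.608×10⁻⁶ = 328800 N.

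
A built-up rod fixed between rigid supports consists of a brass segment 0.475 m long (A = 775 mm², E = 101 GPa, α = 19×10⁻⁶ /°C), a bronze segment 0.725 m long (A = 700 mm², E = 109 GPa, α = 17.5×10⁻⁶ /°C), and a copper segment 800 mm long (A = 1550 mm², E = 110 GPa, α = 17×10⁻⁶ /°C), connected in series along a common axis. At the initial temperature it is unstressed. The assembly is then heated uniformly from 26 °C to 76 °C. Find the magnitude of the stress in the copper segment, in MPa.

σ ≈ 56.2 MPa (compressive)

Free thermal expansion of the whole bar: Σ αᵢΔT Lᵢ = 19×10⁻⁶×50×475 + 17.5×10⁻⁶×50×725 + 17×10⁻⁶×50×800 = 1.766 mm.
The walls prevent any net length change, so an axial force P (same in every segment) develops. Compatibility: P · Σ Lᵢ/(AᵢEᵢ) = δ_free.
Σ Lᵢ/(AᵢEᵢ) = 475/(775×101×10³) + 725/(700×109×10³) + 800/(1550×110×10³) = 2.026×10⁻⁵ mm/N.
P = 1.766 / 2.026×10⁻⁵ = 87140 N = 87.14 kN, compressive.
σ_{copper} = P / A = 87140 / 1550 = 56.22 MPa.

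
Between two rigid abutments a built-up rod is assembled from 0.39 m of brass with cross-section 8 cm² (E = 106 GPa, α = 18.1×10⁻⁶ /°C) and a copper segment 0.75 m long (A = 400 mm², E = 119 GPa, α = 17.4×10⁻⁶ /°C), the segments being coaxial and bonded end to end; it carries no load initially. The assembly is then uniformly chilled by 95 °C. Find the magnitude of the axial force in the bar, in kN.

Free thermal contraction of the whole bar: Σ αᵢΔT Lᵢ = 18.1×10⁻⁶×95×390 + 17.4×10⁻⁶×95×750 = 1.91 mm.
The rigid supports impose zero overall length change; the single axial force P common to all segments must satisfy P Σ Lᵢ/(AᵢEᵢ) = δ_free.
The series flexibility is Σ Lᵢ/(AᵢEᵢ) = 390/(800×106×10³) + 750/(400×119×10³) = 2.036×10⁻⁵ mm/N.
So P = 1.91 / 2.036×10⁻⁵ = 93.85 kN, tensile.

P ≈ 93.9 kN (tensile)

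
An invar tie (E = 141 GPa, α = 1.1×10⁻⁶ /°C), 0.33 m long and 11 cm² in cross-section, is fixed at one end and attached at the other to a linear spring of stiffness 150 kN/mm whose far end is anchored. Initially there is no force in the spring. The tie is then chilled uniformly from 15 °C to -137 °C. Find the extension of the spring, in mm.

Free thermal contraction: δ_free = αΔT L = 1.1×10⁻⁶ × 152 × 330 = 0.05518 mm.
With a force P in the spring, the elastic change of the tie is PL/(AE) and that of the spring is P/k; compatibility requires their sum to equal δ_free.
So P = δ_free / [L/(AE) + 1/k] = 0.05518 / [ 330/(1100×141×10³) + 1/(150×10³) ].
P = 0.05518 / 8.794×10⁻⁶ = 6274 N.
Spring extension = P/k = 6274/(150×10³) = 0.04183 mm.

δ ≈ 0.0418 mm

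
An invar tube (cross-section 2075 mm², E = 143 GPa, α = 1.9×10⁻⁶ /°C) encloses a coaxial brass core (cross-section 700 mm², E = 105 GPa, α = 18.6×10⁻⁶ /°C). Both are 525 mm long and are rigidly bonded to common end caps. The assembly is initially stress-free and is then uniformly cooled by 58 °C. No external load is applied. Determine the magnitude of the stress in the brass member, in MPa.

Both members must finish at the same length. With the larger α, the brass tends to over-contract; the plates restrain it, putting the brass in tension and the invar in compression. With no external load the two internal forces are equal and opposite, magnitude P.
Compatibility of the two members (thermal + elastic change equal): (α₁ − α₂)ΔT = P·[1/(A₁E₁) + 1/(A₂E₂)].
|α₁ − α₂|·ΔT = 16.7×10⁻⁶ × 58 = 0.0009686.
1/(A₁E₁) + 1/(A₂E₂) = 1/(2075×143×10³) + 1/(700×105×10³) = 1.698×10⁻⁸ N⁻¹.
P = 0.0009686 / 1.698×10⁻⁸ = 57060 N = 57.06 kN.
σ_{brass} = P/A₂ = 57060/700 = 81.51 MPa, tensile.

σ ≈ 81.5 MPa (tensile)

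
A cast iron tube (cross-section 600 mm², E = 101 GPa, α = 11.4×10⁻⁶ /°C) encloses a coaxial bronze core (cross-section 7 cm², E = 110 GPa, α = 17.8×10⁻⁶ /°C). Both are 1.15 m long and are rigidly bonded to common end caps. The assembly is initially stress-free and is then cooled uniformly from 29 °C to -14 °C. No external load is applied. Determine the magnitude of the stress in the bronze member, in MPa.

The bronze has the larger α, so on cooling it would change length more than the cast iron if both were free. The rigid plates force a common final length, so the bronze is put into tension and the cast iron into compression, with equal and opposite forces P (no external load).
Setting the final lengths equal and cancelling L: (α₁ − α₂)ΔT = P/(A₁E₁) + P/(A₂E₂).
|α₁ − α₂|·ΔT = 6.4×10⁻⁶ × 43 = 0.0002752.
1/(A₁E₁) + 1/(A₂E₂) = 1/(600×101×10³) + 1/(700×110×10³) = 2.949×10⁻⁸ N⁻¹.
So P = 0.0002752 / 2.949×10⁻⁸ = 9.332 kN.
σ_{bronze} = P/A₂ = 9332/700 = 13.33 MPa, tensile.

σ ≈ 13.3 MPa (tensile)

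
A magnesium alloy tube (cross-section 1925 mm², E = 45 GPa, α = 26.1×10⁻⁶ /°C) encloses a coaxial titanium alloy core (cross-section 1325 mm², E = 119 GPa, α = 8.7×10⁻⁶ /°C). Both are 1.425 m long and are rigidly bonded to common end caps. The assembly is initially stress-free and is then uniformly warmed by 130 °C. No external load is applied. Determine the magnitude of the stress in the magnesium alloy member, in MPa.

The magnesium alloy has the larger α, so on heating it would change length more than the titanium alloy if both were free. The rigid plates force a common final length, so the magnesium alloy is put into compression and the titanium alloy into tension, with equal and opposite forces P (no external load).
Setting the final lengths equal and cancelling L: (α₁ − α₂)ΔT = P/(A₁E₁) + P/(A₂E₂).
|α₁ − α₂|·ΔT = 17.4×10⁻⁶ × 130 = 0.002262.
1/(A₁E₁) + 1/(A₂E₂) = 1/(1925×45×10³) + 1/(1325×119×10³) = 1.789×10⁻⁸ N⁻¹.
P = 0.002262 / 1.789×10⁻⁸ = 126500 N = 126.5 kN.
σ_{magnesium alloy} = P/A₁ = 126500/1925 = 65.7 MPa, compressive.

σ ≈ 65.7 MPa (compressive)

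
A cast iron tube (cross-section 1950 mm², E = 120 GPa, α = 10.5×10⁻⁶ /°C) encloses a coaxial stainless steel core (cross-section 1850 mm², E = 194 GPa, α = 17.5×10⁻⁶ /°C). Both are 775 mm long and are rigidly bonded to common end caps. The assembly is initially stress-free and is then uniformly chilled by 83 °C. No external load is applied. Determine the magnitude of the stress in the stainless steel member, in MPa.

σ ≈ 44.5 MPa (tensile)

The stainless steel has the larger α, so on cooling it would change length more than the cast iron if both were free. The rigid plates force a common final length, so the stainless steel is put into tension and the cast iron into compression, with equal and opposite forces P (no external load).
Compatibility of the two members (thermal + elastic change equal): (α₁ − α₂)ΔT = P·[1/(A₁E₁) + 1/(A₂E₂)].
|α₁ − α₂|·ΔT = 7×10⁻⁶ × 83 = 0.000581.
1/(A₁E₁) + 1/(A₂E₂) = 1/(1950×120×10³) + 1/(1850×194×10³) = 7.06×10⁻⁹ N⁻¹.
So P = 0.000581 / 7.06×10⁻⁹ = 82.3 kN.
σ_{stainless steel} = P/A₂ = 82300/1850 = 44.48 MPa, tensile.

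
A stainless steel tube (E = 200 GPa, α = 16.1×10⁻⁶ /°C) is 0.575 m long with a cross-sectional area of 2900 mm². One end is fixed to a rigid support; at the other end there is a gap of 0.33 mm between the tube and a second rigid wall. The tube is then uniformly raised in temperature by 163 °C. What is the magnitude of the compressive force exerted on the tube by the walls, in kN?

If the wall were absent the tube would grow by αΔT L = 16.1×10⁻⁶ × 163 × 575 = 1.509 mm.
The gap closes (δ_free > 0.33 mm) and the wall then resists a further 1.509 − 0.33 = 1.179 mm of expansion.
So σ = E(δ_free − g)/L = 200×10³ × 1.179/575 = 410.1 MPa.
P = σA = 410.1 × 2900 = 1189 kN.

P ≈ 1190 kN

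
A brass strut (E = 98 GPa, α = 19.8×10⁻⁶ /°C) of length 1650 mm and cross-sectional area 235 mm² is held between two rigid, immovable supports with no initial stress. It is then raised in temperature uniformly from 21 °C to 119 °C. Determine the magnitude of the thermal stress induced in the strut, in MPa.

With length fixed, the mechanical strain must cancel the thermal strain αΔT = 19.8×10⁻⁶ × 98 = 1940.4×10⁻⁶.
σ = EαΔT = 98×10³ × 19.8×10⁻⁶ × 98 = 190.2 MPa (compressive; the strut is trying to expand).

σ ≈ 190 MPa (compressive)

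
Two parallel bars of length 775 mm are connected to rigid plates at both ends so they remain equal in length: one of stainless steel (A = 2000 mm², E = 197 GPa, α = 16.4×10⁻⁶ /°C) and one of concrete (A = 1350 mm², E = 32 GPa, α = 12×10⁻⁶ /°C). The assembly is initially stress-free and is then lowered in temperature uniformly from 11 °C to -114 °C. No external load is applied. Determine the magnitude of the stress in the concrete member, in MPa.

Equilibrium of a rigid end plate with no external load gives equal and opposite internal forces ±P in the two members. Since α_{stainless steel} > α_{concrete}, cooling drives the stainless steel into tension and the concrete into compression.
Setting the final lengths equal and cancelling L: (α₁ − α₂)ΔT = P/(A₁E₁) + P/(A₂E₂).
|α₁ − α₂|·ΔT = 4.4×10⁻⁶ × 125 = 0.00055.
1/(A₁E₁) + 1/(A₂E₂) = 1/(2000×197×10³) + 1/(1350×32×10³) = 2.569×10⁻⁸ N⁻¹.
P = 0.00055 / 2.569×10⁻⁸ = 21410 N = 21.41 kN.
σ_{concrete} = P/A₂ = 21410/1350 = 15.86 MPa, compressive.

σ ≈ 15.9 MPa (compressive)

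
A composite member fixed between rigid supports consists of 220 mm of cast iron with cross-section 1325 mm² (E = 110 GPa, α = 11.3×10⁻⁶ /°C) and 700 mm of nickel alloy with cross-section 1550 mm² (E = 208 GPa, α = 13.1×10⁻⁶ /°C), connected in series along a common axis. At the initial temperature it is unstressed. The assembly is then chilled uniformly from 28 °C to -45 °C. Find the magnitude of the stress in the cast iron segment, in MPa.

Free thermal contraction of the whole bar: Σ αᵢΔT Lᵢ = 11.3×10⁻⁶×73×220 + 13.1×10⁻⁶×73×700 = 0.8509 mm.
Since the ends are fixed, an axial force P builds up, equal in every segment, with P · Σ Lᵢ/(AᵢEᵢ) = δ_free.
The series flexibility is Σ Lᵢ/(AᵢEᵢ) = 220/(1325×110×10³) + 700/(1550×208×10³) = 3.681×10⁻⁶ mm/N.
P = 0.8509 / 3.681×10⁻⁶ = 231200 N = 231.2 kN, tensile.
σ_{cast iron} = P / A = 231200 / 1325 = 174.5 MPa.

σ ≈ 174 MPa (tensile)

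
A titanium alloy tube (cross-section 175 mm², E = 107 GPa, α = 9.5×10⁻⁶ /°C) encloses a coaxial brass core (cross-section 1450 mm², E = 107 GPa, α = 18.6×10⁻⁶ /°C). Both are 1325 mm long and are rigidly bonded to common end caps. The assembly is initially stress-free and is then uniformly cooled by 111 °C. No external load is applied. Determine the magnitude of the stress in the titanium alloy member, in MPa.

The brass has the larger α, so on cooling it would change length more than the titanium alloy if both were free. The rigid plates force a common final length, so the brass is put into tension and the titanium alloy into compression, with equal and opposite forces P (no external load).
Setting the final lengths equal and cancelling L: (α₁ − α₂)ΔT = P/(A₁E₁) + P/(A₂E₂).
|α₁ − α₂|·ΔT = 9.1×10⁻⁶ × 111 = 0.00101.
1/(A₁E₁) + 1/(A₂E₂) = 1/(175×107×10³) + 1/(1450×107×10³) = 5.985×10⁻⁸ N⁻¹.
P = 0.00101 / 5.985×10⁻⁸ = 16880 N = 16.88 kN.
σ_{titanium alloy} = P/A₁ = 16880/175 = 96.44 MPa, compressive.

σ ≈ 96.4 MPa (compressive)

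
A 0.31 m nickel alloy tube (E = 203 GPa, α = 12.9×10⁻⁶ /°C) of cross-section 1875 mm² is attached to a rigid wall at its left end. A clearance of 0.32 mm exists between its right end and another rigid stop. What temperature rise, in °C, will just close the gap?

The gap closes when αΔT L = 0.32 mm, since the tube is still unstressed at that instant.
ΔT = 0.32 / (12.9×10⁻⁶ × 310) = 80.02 °C.

ΔT ≈ 80 °C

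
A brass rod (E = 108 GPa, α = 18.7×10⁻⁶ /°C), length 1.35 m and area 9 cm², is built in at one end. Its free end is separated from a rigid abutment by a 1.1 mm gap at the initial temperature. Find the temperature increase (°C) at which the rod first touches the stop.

Contact occurs when the free expansion equals the gap: αΔT L = 1.1 mm.
ΔT = 1.1 / (18.7×10⁻⁶ × 1350) = 43.57 °C.

ΔT ≈ 43.6 °C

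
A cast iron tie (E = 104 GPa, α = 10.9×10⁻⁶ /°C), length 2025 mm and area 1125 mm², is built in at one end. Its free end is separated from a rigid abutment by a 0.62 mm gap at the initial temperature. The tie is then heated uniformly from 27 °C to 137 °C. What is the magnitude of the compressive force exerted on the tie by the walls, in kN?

P ≈ 104 kN

Unrestrained expansion: δ_free = αΔT L = 10.9×10⁻⁶ × 110 × 2025 = 2.428 mm.
The gap closes (δ_free > 0.62 mm) and the wall then resists a further 2.428 − 0.62 = 1.808 mm of expansion.
Compatibility: PL/(AE) = 1.808 mm, so σ = P/A = E × (1.808/2025) = 92.85 MPa.
P = σA = 92.85 × 1125 = 104.5 kN.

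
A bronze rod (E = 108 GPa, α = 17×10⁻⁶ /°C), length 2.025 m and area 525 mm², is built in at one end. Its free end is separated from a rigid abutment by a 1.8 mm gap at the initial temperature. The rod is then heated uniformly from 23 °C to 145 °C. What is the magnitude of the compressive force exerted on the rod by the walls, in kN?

Unrestrained expansion: δ_free = αΔT L = 17×10⁻⁶ × 122 × 2025 = 4.2 mm.
After closing the 1.8 mm clearance, 4.2 − 1.8 = 2.4 mm of expansion remains to be suppressed by the wall.
That suppressed elongation corresponds to σ = E·Δ/L = 108×10³ × 2.4/2025 = 128 MPa.
P = σA = 128 × 525 = 67.2 kN.

P ≈ 67.2 kN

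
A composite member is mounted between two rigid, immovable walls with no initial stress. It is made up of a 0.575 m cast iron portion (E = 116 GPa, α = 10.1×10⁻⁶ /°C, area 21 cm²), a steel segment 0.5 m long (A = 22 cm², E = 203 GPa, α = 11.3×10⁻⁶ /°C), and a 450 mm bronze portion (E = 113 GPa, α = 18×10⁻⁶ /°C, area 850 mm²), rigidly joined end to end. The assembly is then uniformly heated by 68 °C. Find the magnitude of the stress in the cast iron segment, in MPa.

Free thermal expansion of the whole bar: Σ αᵢΔT Lᵢ = 10.1×10⁻⁶×68×575 + 11.3×10⁻⁶×68×500 + 18×10⁻⁶×68×450 = 1.33 mm.
Since the ends are fixed, an axial force P builds up, equal in every segment, with P · Σ Lᵢ/(AᵢEᵢ) = δ_free.
Σ Lᵢ/(AᵢEᵢ) = 575/(2100×116×10³) + 500/(2200×203×10³) + 450/(850×113×10³) = 8.165×10⁻⁶ mm/N.
So P = 1.33 / 8.165×10⁻⁶ = 162.9 kN, compressive.
σ_{cast iron} = P / A = 162900 / 2100 = 77.56 MPa.

σ ≈ 77.6 MPa (compressive)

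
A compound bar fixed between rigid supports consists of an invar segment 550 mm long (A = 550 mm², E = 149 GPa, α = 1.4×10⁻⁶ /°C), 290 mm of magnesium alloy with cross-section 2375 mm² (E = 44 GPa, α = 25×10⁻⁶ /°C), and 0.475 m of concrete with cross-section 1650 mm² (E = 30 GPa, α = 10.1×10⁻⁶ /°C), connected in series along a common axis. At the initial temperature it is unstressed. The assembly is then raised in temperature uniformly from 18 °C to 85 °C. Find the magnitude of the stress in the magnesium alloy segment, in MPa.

σ ≈ 18.9 MPa (compressive)

Free thermal expansion of the whole bar: Σ αᵢΔT Lᵢ = 1.4×10⁻⁶×67×550 + 25×10⁻⁶×67×290 + 10.1×10⁻⁶×67×475 = 0.8588 mm.
The rigid supports impose zero overall length change; the single axial force P common to all segments must satisfy P Σ Lᵢ/(AᵢEᵢ) = δ_free.
The series flexibility is Σ Lᵢ/(AᵢEᵢ) = 550/(550×149×10³) + 290/(2375×44×10³) + 475/(1650×30×10³) = 1.908×10⁻⁵ mm/N.
So P = 0.8588 / 1.908×10⁻⁵ = 45 kN, compressive.
σ_{magnesium alloy} = P / A = 45000 / 2375 = 18.95 MPa.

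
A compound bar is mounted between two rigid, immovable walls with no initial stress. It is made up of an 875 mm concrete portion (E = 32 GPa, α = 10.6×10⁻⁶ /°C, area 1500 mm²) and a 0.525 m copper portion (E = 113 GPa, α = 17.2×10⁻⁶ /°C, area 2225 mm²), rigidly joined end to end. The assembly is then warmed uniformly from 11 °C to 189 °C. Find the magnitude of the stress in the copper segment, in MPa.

If the supports were absent, the total length change would be Σ αᵢΔT Lᵢ = 10.6×10⁻⁶×178×875 + 17.2×10⁻⁶×178×525 = 3.258 mm.
The walls prevent any net length change, so an axial force P (same in every segment) develops. Compatibility: P · Σ Lᵢ/(AᵢEᵢ) = δ_free.
Σ Lᵢ/(AᵢEᵢ) = 875/(1500×32×10³) + 525/(2225×113×10³) = 2.032×10⁻⁵ mm/N.
P = 3.258 / 2.032×10⁻⁵ = 160400 N = 160.4 kN, compressive.
σ_{copper} = P / A = 160400 / 2225 = 72.08 MPa.

σ ≈ 72.1 MPa (compressive)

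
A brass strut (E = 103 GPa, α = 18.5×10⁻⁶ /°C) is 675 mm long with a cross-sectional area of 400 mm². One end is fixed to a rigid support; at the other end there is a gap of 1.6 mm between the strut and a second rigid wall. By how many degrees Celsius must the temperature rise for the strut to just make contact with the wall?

ΔT ≈ 128 °C

Contact occurs when the free expansion equals the gap: αΔT L = 1.6 mm.
ΔT = 1.6 / (18.5×10⁻⁶ × 675) = 128.1 °C.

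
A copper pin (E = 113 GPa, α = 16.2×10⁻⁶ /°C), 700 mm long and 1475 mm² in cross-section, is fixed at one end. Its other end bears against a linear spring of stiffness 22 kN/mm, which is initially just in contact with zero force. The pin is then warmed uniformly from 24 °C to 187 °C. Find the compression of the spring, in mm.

δ ≈ 1.69 mm

The unrestrained thermal change is αΔT L = 16.2×10⁻⁶ × 163 × 700 = 1.848 mm.
Let P be the compressive force at the spring. The pin shortens elastically by PL/(AE) and the spring compresses by P/k; together these equal δ_free.
So P = δ_free / [L/(AE) + 1/k] = 1.848 / [ 700/(1475×113×10³) + 1/(22×10³) ].
P = 1.848 / 4.965×10⁻⁵ = 37230 N.
Spring compression = P/k = 37230/(22×10³) = 1.692 mm.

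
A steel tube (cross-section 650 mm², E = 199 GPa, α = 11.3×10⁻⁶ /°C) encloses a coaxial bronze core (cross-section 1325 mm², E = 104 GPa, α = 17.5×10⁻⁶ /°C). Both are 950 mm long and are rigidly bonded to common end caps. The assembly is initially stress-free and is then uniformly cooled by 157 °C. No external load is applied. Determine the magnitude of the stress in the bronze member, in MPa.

Equilibrium of a rigid end plate with no external load gives equal and opposite internal forces ±P in the two members. Since α_{bronze} > α_{steel}, cooling drives the bronze into tension and the steel into compression.
Equating the net (thermal + elastic) strains gives |α₁ − α₂|·ΔT = P·[1/(A₁E₁) + 1/(A₂E₂)].
|α₁ − α₂|·ΔT = 6.2×10⁻⁶ × 157 = 0.0009734.
1/(A₁E₁) + 1/(A₂E₂) = 1/(650×199×10³) + 1/(1325×104×10³) = 1.499×10⁻⁸ N⁻¹.
So P = 0.0009734 / 1.499×10⁻⁸ = 64.95 kN.
σ_{bronze} = P/A₂ = 64950/1325 = 49.02 MPa, tensile.

σ ≈ 49 MPa (tensile)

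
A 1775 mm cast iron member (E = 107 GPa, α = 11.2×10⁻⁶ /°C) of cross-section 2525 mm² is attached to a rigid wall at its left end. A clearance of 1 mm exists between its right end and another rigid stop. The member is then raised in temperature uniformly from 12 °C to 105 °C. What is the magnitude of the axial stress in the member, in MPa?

Unrestrained expansion: δ_free = αΔT L = 11.2×10⁻⁶ × 93 × 1775 = 1.849 mm.
This exceeds the 1 mm gap, so the wall pushes back. The portion of expansion that must be recovered elastically is δ_free − gap = 1.849 − 1 = 0.8488 mm.
So σ = E(δ_free − g)/L = 107×10³ × 0.8488/1775 = 51.17 MPa.

σ ≈ 51.2 MPa (compressive)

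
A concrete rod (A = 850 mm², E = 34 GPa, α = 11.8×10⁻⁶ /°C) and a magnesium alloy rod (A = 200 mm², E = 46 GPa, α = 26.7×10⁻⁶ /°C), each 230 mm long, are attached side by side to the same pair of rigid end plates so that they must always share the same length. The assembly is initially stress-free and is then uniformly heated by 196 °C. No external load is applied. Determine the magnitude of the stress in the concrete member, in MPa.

The magnesium alloy has the larger α, so on heating it would change length more than the concrete if both were free. The rigid plates force a common final length, so the magnesium alloy is put into compression and the concrete into tension, with equal and opposite forces P (no external load).
Equating the net (thermal + elastic) strains gives |α₁ − α₂|·ΔT = P·[1/(A₁E₁) + 1/(A₂E₂)].
|α₁ − α₂|·ΔT = 14.9×10⁻⁶ × 196 = 0.00292.
1/(A₁E₁) + 1/(A₂E₂) = 1/(850×34×10³) + 1/(200×46×10³) = 1.433×10⁻⁷ N⁻¹.
So P = 0.00292 / 1.433×10⁻⁷ = 20.38 kN.
σ_{concrete} = P/A₁ = 20380/850 = 23.98 MPa, tensile.

σ ≈ 24 MPa (tensile)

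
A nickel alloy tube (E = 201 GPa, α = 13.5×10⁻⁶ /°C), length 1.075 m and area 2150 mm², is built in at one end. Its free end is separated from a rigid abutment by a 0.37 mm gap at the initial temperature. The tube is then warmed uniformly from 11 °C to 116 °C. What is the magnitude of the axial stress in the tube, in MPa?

σ ≈ 216 MPa (compressive)

Unrestrained expansion: δ_free = αΔT L = 13.5×10⁻⁶ × 105 × 1075 = 1.524 mm.
The gap closes (δ_free > 0.37 mm) and the wall then resists a further 1.524 − 0.37 = 1.154 mm of expansion.
That suppressed elongation corresponds to σ = E·Δ/L = 201×10³ × 1.154/1075 = 215.7 MPa.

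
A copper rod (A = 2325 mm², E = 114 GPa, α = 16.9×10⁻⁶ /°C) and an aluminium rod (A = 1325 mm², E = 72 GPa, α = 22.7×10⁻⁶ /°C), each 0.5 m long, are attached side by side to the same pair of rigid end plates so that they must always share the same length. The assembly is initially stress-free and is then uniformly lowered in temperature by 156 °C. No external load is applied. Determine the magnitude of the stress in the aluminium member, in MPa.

Both members must finish at the same length. With the larger α, the aluminium tends to over-contract; the plates restrain it, putting the aluminium in tension and the copper in compression. With no external load the two internal forces are equal and opposite, magnitude P.
Setting the final lengths equal and cancelling L: (α₁ − α₂)ΔT = P/(A₁E₁) + P/(A₂E₂).
|α₁ − α₂|·ΔT = 5.8×10⁻⁶ × 156 = 0.0009048.
1/(A₁E₁) + 1/(A₂E₂) = 1/(2325×114×10³) + 1/(1325×72×10³) = 1.426×10⁻⁸ N⁻¹.
P = 0.0009048 / 1.426×10⁻⁸ = 63470 N = 63.47 kN.
σ_{aluminium} = P/A₂ = 63470/1325 = 47.9 MPa, tensile.

σ ≈ 47.9 MPa (tensile)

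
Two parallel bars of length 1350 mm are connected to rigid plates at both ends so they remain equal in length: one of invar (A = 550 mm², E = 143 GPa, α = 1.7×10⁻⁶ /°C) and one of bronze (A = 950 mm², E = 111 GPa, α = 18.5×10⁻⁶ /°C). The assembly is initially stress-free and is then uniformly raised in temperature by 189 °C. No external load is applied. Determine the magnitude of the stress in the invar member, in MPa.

Both members must finish at the same length. With the larger α, the bronze tends to over-expand; the plates restrain it, putting the bronze in compression and the invar in tension. With no external load the two internal forces are equal and opposite, magnitude P.
Equating the net (thermal + elastic) strains gives |α₁ − α₂|·ΔT = P·[1/(A₁E₁) + 1/(A₂E₂)].
|α₁ − α₂|·ΔT = 16.8×10⁻⁶ × 189 = 0.003175.
1/(A₁E₁) + 1/(A₂E₂) = 1/(550×143×10³) + 1/(950×111×10³) = 2.22×10⁻⁸ N⁻¹.
So P = 0.003175 / 2.22×10⁻⁸ = 143 kN.
σ_{invar} = P/A₁ = 143000/550 = 260.1 MPa, tensile.

σ ≈ 260 MPa (tensile)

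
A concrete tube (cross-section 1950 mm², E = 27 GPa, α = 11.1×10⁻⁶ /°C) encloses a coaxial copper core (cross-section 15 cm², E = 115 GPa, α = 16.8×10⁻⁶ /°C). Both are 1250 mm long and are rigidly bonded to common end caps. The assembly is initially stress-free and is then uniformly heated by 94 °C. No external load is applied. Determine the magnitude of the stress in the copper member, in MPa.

σ ≈ 14.4 MPa (compressive)

Equilibrium of a rigid end plate with no external load gives equal and opposite internal forces ±P in the two members. Since α_{copper} > α_{concrete}, heating drives the copper into compression and the concrete into tension.
Compatibility of the two members (thermal + elastic change equal): (α₁ − α₂)ΔT = P·[1/(A₁E₁) + 1/(A₂E₂)].
|α₁ − α₂|·ΔT = 5.7×10⁻⁶ × 94 = 0.0005358.
1/(A₁E₁) + 1/(A₂E₂) = 1/(1950×27×10³) + 1/(1500×115×10³) = 2.479×10⁻⁸ N⁻¹.
So P = 0.0005358 / 2.479×10⁻⁸ = 21.61 kN.
σ_{copper} = P/A₂ = 21610/1500 = 14.41 MPa, compressive.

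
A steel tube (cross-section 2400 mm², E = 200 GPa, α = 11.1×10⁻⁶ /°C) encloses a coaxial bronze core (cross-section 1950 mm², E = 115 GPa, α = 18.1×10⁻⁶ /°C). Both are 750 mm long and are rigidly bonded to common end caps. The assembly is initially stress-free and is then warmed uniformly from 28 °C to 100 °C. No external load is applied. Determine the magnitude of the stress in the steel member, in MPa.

Both members must finish at the same length. With the larger α, the bronze tends to over-expand; the plates restrain it, putting the bronze in compression and the steel in tension. With no external load the two internal forces are equal and opposite, magnitude P.
Compatibility of the two members (thermal + elastic change equal): (α₁ − α₂)ΔT = P·[1/(A₁E₁) + 1/(A₂E₂)].
|α₁ − α₂|·ΔT = 7×10⁻⁶ × 72 = 0.000504.
1/(A₁E₁) + 1/(A₂E₂) = 1/(2400×200×10³) + 1/(1950×115×10³) = 6.543×10⁻⁹ N⁻¹.
So P = 0.000504 / 6.543×10⁻⁹ = 77.03 kN.
σ_{steel} = P/A₁ = 77030/2400 = 32.1 MPa, tensile.

σ ≈ 32.1 MPa (tensile)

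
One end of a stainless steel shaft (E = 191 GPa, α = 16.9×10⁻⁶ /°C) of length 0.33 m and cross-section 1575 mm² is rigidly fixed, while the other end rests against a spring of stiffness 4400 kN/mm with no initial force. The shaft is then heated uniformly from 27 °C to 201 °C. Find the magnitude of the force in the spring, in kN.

The unrestrained thermal change is αΔT L = 16.9×10⁻⁶ × 174 × 330 = 0.9704 mm.
Let P be the compressive force at the spring. The shaft shortens elastically by PL/(AE) and the spring compresses by P/k; together these equal δ_free.
P [ L/(AE) + 1/k ] = δ_free → P [ 330/(1575×191×10³) + 1/(4400×10³) ] = 0.9704.
P = 0.9704 / 1.324×10⁻⁶ = 732800 N.

P ≈ 733 kN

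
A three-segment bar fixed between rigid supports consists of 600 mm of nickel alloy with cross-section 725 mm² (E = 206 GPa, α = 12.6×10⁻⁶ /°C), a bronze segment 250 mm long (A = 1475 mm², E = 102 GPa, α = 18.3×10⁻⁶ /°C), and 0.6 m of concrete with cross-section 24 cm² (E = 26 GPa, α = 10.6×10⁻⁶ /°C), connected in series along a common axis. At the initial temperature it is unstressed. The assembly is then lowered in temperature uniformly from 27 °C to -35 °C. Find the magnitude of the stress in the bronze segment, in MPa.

If the supports were absent, the total length change would be Σ αᵢΔT Lᵢ = 12.6×10⁻⁶×62×600 + 18.3×10⁻⁶×62×250 + 10.6×10⁻⁶×62×600 = 1.147 mm.
Since the ends are fixed, an axial force P builds up, equal in every segment, with P · Σ Lᵢ/(AᵢEᵢ) = δ_free.
Σ Lᵢ/(AᵢEᵢ) = 600/(725×206×10³) + 250/(1475×102×10³) + 600/(2400×26×10³) = 1.529×10⁻⁵ mm/N.
P = 1.147 / 1.529×10⁻⁵ = 74970 N = 74.97 kN, tensile.
σ_{bronze} = P / A = 74970 / 1475 = 50.83 MPa.

σ ≈ 50.8 MPa (tensile)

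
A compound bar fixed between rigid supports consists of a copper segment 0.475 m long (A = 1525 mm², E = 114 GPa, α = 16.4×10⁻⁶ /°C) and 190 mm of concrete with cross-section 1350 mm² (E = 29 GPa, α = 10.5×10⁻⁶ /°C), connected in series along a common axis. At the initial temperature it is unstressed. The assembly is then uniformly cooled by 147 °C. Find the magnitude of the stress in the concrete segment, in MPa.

σ ≈ 140 MPa (tensile)

If the supports were absent, the total length change would be Σ αᵢΔT Lᵢ = 16.4×10⁻⁶×147×475 + 10.5×10⁻⁶×147×190 = 1.438 mm.
The rigid supports impose zero overall length change; the single axial force P common to all segments must satisfy P Σ Lᵢ/(AᵢEᵢ) = δ_free.
The series flexibility is Σ Lᵢ/(AᵢEᵢ) = 475/(1525×114×10³) + 190/(1350×29×10³) = 7.585×10⁻⁶ mm/N.
So P = 1.438 / 7.585×10⁻⁶ = 189.6 kN, tensile.
σ_{concrete} = P / A = 189600 / 1350 = 140.5 MPa.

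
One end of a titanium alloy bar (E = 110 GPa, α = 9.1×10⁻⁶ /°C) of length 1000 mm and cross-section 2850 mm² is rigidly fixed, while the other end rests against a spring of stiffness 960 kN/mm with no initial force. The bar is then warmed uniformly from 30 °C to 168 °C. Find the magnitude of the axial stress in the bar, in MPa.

The unrestrained thermal change is αΔT L = 9.1×10⁻⁶ × 138 × 1000 = 1.256 mm.
Let P be the compressive force at the spring. The bar shortens elastically by PL/(AE) and the spring compresses by P/k; together these equal δ_free.
P [ L/(AE) + 1/k ] = δ_free → P [ 1000/(2850×110×10³) + 1/(960×10³) ] = 1.256.
P = 1.256 / 4.231×10⁻⁶ = 296800 N.
σ = P/A = 296800/2850 = 104.1 MPa.

σ ≈ 104 MPa (compressive)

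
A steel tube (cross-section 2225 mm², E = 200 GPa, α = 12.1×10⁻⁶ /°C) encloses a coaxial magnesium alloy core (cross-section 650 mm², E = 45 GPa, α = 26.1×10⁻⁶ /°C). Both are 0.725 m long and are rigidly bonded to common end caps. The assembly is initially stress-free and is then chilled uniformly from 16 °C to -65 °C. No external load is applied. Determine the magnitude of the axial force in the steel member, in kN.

The magnesium alloy has the larger α, so on cooling it would change length more than the steel if both were free. The rigid plates force a common final length, so the magnesium alloy is put into tension and the steel into compression, with equal and opposite forces P (no external load).
Compatibility of the two members (thermal + elastic change equal): (α₁ − α₂)ΔT = P·[1/(A₁E₁) + 1/(A₂E₂)].
|α₁ − α₂|·ΔT = 14×10⁻⁶ × 81 = 0.001134.
1/(A₁E₁) + 1/(A₂E₂) = 1/(2225×200×10³) + 1/(650×45×10³) = 3.644×10⁻⁸ N⁻¹.
P = 0.001134 / 3.644×10⁻⁸ = 31120 N = 31.12 kN.

P ≈ 31.1 kN (compressive in the steel)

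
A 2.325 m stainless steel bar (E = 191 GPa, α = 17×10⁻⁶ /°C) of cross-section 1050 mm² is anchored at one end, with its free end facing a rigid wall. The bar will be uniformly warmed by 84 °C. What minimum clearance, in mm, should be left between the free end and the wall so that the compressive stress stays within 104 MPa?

Free expansion if unrestrained: δ_free = αΔT L = 17×10⁻⁶ × 84 × 2325 = 3.32 mm.
A stress of 104 MPa corresponds to the wall pushing the bar back by σL/E = 104×2325/(191×10³) = 1.266 mm.
So the gap has to take up the difference, g_min = δ_free − σL/E = 3.32 − 1.266 = 2.054 mm.

g ≈ 2.05 mm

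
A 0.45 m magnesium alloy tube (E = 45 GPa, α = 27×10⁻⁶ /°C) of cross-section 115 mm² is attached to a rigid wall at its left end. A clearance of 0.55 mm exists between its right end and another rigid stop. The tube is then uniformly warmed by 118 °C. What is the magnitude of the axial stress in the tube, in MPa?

Unrestrained expansion: δ_free = αΔT L = 27×10⁻⁶ × 118 × 450 = 1.434 mm.
After closing the 0.55 mm clearance, 1.434 − 0.55 = 0.8837 mm of expansion remains to be suppressed by the wall.
So σ = E(δ_free − g)/L = 45×10³ × 0.8837/450 = 88.37 MPa.

σ ≈ 88.4 MPa (compressive)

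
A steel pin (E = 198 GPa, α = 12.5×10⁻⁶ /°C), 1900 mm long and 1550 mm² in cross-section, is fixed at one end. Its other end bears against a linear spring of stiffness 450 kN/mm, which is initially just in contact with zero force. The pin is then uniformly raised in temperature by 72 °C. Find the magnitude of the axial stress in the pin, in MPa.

Free thermal expansion: δ_free = αΔT L = 12.5×10⁻⁶ × 72 × 1900 = 1.71 mm.
With a force P in the spring, the elastic change of the pin is PL/(AE) and that of the spring is P/k; compatibility requires their sum to equal δ_free.
So P = δ_free / [L/(AE) + 1/k] = 1.71 / [ 1900/(1550×198×10³) + 1/(450×10³) ].
P = 1.71 / 8.413×10⁻⁶ = 203300 N.
σ = P/A = 203300/1550 = 131.1 MPa.

σ ≈ 131 MPa (compressive)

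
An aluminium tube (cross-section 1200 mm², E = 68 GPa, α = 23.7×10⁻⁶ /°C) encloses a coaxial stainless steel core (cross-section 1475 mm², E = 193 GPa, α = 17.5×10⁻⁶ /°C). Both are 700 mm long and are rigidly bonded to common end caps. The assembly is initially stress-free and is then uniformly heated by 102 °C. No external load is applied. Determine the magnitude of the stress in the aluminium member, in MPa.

Both members must finish at the same length. With the larger α, the aluminium tends to over-expand; the plates restrain it, putting the aluminium in compression and the stainless steel in tension. With no external load the two internal forces are equal and opposite, magnitude P.
Equating the net (thermal + elastic) strains gives |α₁ − α₂|·ΔT = P·[1/(A₁E₁) + 1/(A₂E₂)].
|α₁ − α₂|·ΔT = 6.2×10⁻⁶ × 102 = 0.0006324.
1/(A₁E₁) + 1/(A₂E₂) = 1/(1200×68×10³) + 1/(1475×193×10³) = 1.577×10⁻⁸ N⁻¹.
So P = 0.0006324 / 1.577×10⁻⁸ = 40.11 kN.
σ_{aluminium} = P/A₁ = 40110/1200 = 33.42 MPa, compressive.

σ ≈ 33.4 MPa (compressive)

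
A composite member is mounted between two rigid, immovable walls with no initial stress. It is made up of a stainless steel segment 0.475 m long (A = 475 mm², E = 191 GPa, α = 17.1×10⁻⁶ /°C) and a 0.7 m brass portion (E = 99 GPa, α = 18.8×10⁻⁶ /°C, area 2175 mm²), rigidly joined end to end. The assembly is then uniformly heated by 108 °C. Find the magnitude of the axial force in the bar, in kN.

P ≈ 271 kN (compressive)

Free thermal expansion of the whole bar: Σ αᵢΔT Lᵢ = 17.1×10⁻⁶×108×475 + 18.8×10⁻⁶×108×700 = 2.299 mm.
The walls prevent any net length change, so an axial force P (same in every segment) develops. Compatibility: P · Σ Lᵢ/(AᵢEᵢ) = δ_free.
The series flexibility is Σ Lᵢ/(AᵢEᵢ) = 475/(475×191×10³) + 700/(2175×99×10³) = 8.487×10⁻⁶ mm/N.
Hence P = δ_free / Σ(L/AE) = 2.299/8.487×10⁻⁶ = 270.8 kN (compressive).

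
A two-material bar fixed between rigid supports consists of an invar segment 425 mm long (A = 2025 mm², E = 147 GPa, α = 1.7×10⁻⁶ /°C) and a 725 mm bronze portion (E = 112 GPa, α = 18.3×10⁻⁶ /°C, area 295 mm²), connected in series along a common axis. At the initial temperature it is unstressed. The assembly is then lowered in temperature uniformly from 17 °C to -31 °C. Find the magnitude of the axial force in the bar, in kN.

P ≈ 28.7 kN (tensile)

With the walls removed the bar would change length by δ_free = Σ αᵢΔT Lᵢ = 1.7×10⁻⁶×48×425 + 18.3×10⁻⁶×48×725 = 0.6715 mm.
Since the ends are fixed, an axial force P builds up, equal in every segment, with P · Σ Lᵢ/(AᵢEᵢ) = δ_free.
Σ Lᵢ/(AᵢEᵢ) = 425/(2025×147×10³) + 725/(295×112×10³) = 2.337×10⁻⁵ mm/N.
Hence P = δ_free / Σ(L/AE) = 0.6715/2.337×10⁻⁵ = 28.73 kN (tensile).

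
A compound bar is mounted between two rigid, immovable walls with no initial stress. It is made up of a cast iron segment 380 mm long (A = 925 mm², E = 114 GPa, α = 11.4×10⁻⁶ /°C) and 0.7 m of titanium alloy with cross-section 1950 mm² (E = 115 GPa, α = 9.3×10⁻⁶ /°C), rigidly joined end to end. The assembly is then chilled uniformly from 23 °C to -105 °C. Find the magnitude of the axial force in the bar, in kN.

P ≈ 206 kN (tensile)

If the supports were absent, the total length change would be Σ αᵢΔT Lᵢ = 11.4×10⁻⁶×128×380 + 9.3×10⁻⁶×128×700 = 1.388 mm.
Since the ends are fixed, an axial force P builds up, equal in every segment, with P · Σ Lᵢ/(AᵢEᵢ) = δ_free.
Σ Lᵢ/(AᵢEᵢ) = 380/(925×114×10³) + 700/(1950×115×10³) = 6.725×10⁻⁶ mm/N.
So P = 1.388 / 6.725×10⁻⁶ = 206.4 kN, tensile.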